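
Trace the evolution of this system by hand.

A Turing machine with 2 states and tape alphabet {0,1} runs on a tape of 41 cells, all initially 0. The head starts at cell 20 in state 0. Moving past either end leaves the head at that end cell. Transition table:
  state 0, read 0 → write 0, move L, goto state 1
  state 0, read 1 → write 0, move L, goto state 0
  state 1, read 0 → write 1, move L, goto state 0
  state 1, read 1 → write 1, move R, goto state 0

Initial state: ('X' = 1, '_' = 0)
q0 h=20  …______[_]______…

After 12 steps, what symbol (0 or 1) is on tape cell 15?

1

0) q0 h=20  …______[_]______…
1) q1 h=19  …______[_]______…
2) q0 h=18  …______[_]X_____…
3) q1 h=17  …______[_]_X____…
4) q0 h=16  …______[_]X_X___…
5) q1 h=15  …______[_]_X_X__…
6) q0 h=14  …______[_]X_X_X_…
7) q1 h=13  …______[_]_X_X_X…
8) q0 h=12  …______[_]X_X_X_…
9) q1 h=11  …______[_]_X_X_X…
10) q0 h=10  …______[_]X_X_X_…
11) q1 h= 9  …______[_]_X_X_X…
12) q0 h= 8  …______[_]X_X_X_…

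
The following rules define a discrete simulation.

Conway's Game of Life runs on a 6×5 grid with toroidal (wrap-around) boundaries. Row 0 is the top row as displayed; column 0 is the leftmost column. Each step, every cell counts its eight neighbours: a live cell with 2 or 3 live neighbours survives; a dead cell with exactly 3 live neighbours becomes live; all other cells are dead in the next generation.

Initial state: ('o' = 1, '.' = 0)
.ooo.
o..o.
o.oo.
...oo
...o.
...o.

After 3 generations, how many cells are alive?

14

0) .ooo.
o..o.
o.oo.
...oo
...o.
...o.
1) .o.o.
o....
ooo..
.....
..oo.
...oo
2) o.oo.
o...o
oo...
...o.
..ooo
....o
3) oo.o.
..oo.
oo...
oo.o.
..o.o
oo...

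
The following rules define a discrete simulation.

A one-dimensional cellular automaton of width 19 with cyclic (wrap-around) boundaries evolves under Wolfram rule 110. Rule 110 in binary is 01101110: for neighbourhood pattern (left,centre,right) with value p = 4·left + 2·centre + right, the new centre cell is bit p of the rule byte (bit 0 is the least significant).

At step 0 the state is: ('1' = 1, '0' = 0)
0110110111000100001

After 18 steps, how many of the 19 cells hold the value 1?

t=0: 0110110111000100001
t=1: 1111111101001100011
t=2: 0000000111011100110
t=3: 0000001101110101110
t=4: 0000011111011111010
t=5: 0000110001110001110
t=6: 0001110011010011010
t=7: 0011010111110111110
t=8: 0111111100011100010
t=9: 1100000100110100110
t=10: 1100001101111101111
t=11: 0100011111000111000
t=12: 1100110001001101000
t=13: 1101110011011111001
t=14: 0111010111110001011
t=15: 1101111100010011111
t=16: 0111000100110110000
t=17: 1101001101111110000
t=18: 1111011111000010001

11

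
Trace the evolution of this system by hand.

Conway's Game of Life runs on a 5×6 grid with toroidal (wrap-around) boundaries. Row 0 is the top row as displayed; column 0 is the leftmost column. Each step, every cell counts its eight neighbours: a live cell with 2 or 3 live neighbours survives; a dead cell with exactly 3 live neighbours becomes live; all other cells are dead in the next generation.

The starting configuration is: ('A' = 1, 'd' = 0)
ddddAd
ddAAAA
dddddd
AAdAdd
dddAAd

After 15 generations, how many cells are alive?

k=0  ddddAd
ddAAAA
dddddd
AAdAdd
dddAAd
k=1  ddAddd
dddAAA
AAdddA
ddAAAd
ddAAAA
k=2  ddAddd
dAAAAA
AAdddd
dddddd
dAdddA
k=3  dddddA
dddAAA
AAdAAA
dAdddd
dddddd
k=4  dddddA
ddAAdd
dAdAdd
dAAdAA
dddddd
k=5  dddddd
ddAAAd
AAdddd
AAAAAd
AdddAA
k=6  dddddd
dAAAdd
Addddd
ddAAAd
AdAdAd
k=7  dddddd
dAAddd
ddddAd
ddAdAd
dAAdAA
k=8  AddAdd
dddddd
dAAddd
dAAdAd
dAAdAA
k=9  AAAAAA
dAAddd
dAAAdd
ddddAA
ddddAA
k=10  dddddd
dddddA
AAdAAd
AdAddA
dAAddd
k=11  dddddd
AdddAA
dAAAAd
ddddAA
AAAddd
k=12  dddddd
AAAdAA
dAAddd
ddddAA
AAdddA
k=13  ddAdAd
AdAAdA
ddAddd
ddAdAA
AdddAA
k=14  ddAddd
ddAdAA
AdAddd
AAddAd
AAdddd
k=15  AdAAdA
ddAddA
AdAdAd
ddAddd
AdAddA

13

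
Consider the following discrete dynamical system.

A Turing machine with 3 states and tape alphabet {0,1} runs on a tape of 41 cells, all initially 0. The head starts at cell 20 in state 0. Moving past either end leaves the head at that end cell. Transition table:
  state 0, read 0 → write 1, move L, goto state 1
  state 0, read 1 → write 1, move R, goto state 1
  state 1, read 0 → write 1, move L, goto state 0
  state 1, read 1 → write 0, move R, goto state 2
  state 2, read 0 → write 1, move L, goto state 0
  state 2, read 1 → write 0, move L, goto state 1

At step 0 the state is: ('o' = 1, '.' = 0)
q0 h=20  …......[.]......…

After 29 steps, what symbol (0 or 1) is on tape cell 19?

t=0: q0 h=20  …......[.]......…
t=1: q1 h=19  …......[.]o.....…
t=2: q0 h=18  …......[.]oo....…
t=3: q1 h=17  …......[.]ooo...…
t=4: q0 h=16  …......[.]oooo..…
t=5: q1 h=15  …......[.]ooooo.…
t=6: q0 h=14  …......[.]oooooo…
t=7: q1 h=13  …......[.]oooooo…
t=8: q0 h=12  …......[.]oooooo…
t=9: q1 h=11  …......[.]oooooo…
t=10: q0 h=10  …......[.]oooooo…
t=11: q1 h= 9  …......[.]oooooo…
t=12: q0 h= 8  …......[.]oooooo…
t=13: q1 h= 7  …......[.]oooooo…
t=14: q0 h= 6  |......[.]oooooo…
t=15: q1 h= 5  |.....[.]oooooo…
t=16: q0 h= 4  |....[.]oooooo…
t=17: q1 h= 3  |...[.]oooooo…
t=18: q0 h= 2  |..[.]oooooo…
t=19: q1 h= 1  |.[.]oooooo…
t=20: q0 h= 0  |[.]oooooo…
t=21: q1 h= 0  |[o]oooooo…
t=22: q2 h= 1  |.[o]oooooo…
t=23: q1 h= 0  |[.].ooooo…
t=24: q0 h= 0  |[o].ooooo…
t=25: q1 h= 1  |o[.]oooooo…
t=26: q0 h= 0  |[o]oooooo…
t=27: q1 h= 1  |o[o]oooooo…
t=28: q2 h= 2  |o.[o]oooooo…
t=29: q1 h= 1  |o[.].ooooo…

1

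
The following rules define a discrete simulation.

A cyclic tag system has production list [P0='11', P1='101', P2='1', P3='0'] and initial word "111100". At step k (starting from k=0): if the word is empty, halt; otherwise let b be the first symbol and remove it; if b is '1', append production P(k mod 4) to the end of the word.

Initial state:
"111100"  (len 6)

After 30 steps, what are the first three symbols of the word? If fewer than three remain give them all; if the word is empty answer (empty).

010

gen 0: "111100"  (len 6)
gen 1: "1110011"  (len 7)
gen 2: "110011101"  (len 9)
gen 3: "100111011"  (len 9)
gen 4: "001110110"  (len 9)
gen 5: "01110110"  (len 8)
gen 6: "1110110"  (len 7)
gen 7: "1101101"  (len 7)
gen 8: "1011010"  (len 7)
gen 9: "01101011"  (len 8)
gen 10: "1101011"  (len 7)
gen 11: "1010111"  (len 7)
gen 12: "0101110"  (len 7)
gen 13: "101110"  (len 6)
gen 14: "01110101"  (len 8)
gen 15: "1110101"  (len 7)
gen 16: "1101010"  (len 7)
gen 17: "10101011"  (len 8)
gen 18: "0101011101"  (len 10)
gen 19: "101011101"  (len 9)
gen 20: "010111010"  (len 9)
gen 21: "10111010"  (len 8)
gen 22: "0111010101"  (len 10)
gen 23: "111010101"  (len 9)
gen 24: "110101010"  (len 9)
gen 25: "1010101011"  (len 10)
gen 26: "010101011101"  (len 12)
gen 27: "10101011101"  (len 11)
gen 28: "01010111010"  (len 11)
gen 29: "1010111010"  (len 10)
gen 30: "010111010101"  (len 12)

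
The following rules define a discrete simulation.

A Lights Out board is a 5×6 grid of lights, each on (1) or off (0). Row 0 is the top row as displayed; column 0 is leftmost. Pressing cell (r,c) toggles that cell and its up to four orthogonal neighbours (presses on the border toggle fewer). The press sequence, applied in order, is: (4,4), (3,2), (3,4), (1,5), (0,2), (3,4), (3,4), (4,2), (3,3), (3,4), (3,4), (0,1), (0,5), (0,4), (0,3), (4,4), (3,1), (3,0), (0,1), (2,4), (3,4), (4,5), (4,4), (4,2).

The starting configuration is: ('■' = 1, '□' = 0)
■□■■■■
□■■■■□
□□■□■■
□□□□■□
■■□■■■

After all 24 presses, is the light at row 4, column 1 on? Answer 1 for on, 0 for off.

0

[0] ■□■■■■
□■■■■□
□□■□■■
□□□□■□
■■□■■■
[1] ■□■■■■
□■■■■□
□□■□■■
□□□□□□
■■□□□□
[2] ■□■■■■
□■■■■□
□□□□■■
□■■■□□
■■■□□□
[3] ■□■■■■
□■■■■□
□□□□□■
□■■□■■
■■■□■□
[4] ■□■■■□
□■■■□■
□□□□□□
□■■□■■
■■■□■□
[5] ■■□□■□
□■□■□■
□□□□□□
□■■□■■
■■■□■□
[6] ■■□□■□
□■□■□■
□□□□■□
□■■■□□
■■■□□□
[7] ■■□□■□
□■□■□■
□□□□□□
□■■□■■
■■■□■□
[8] ■■□□■□
□■□■□■
□□□□□□
□■□□■■
■□□■■□
[9] ■■□□■□
□■□■□■
□□□■□□
□■■■□■
■□□□■□
[10] ■■□□■□
□■□■□■
□□□■■□
□■■□■□
■□□□□□
[11] ■■□□■□
□■□■□■
□□□■□□
□■■■□■
■□□□■□
[12] □□■□■□
□□□■□■
□□□■□□
□■■■□■
■□□□■□
[13] □□■□□■
□□□■□□
□□□■□□
□■■■□■
■□□□■□
[14] □□■■■□
□□□■■□
□□□■□□
□■■■□■
■□□□■□
[15] □□□□□□
□□□□■□
□□□■□□
□■■■□■
■□□□■□
[16] □□□□□□
□□□□■□
□□□■□□
□■■■■■
■□□■□■
[17] □□□□□□
□□□□■□
□■□■□□
■□□■■■
■■□■□■
[18] □□□□□□
□□□□■□
■■□■□□
□■□■■■
□■□■□■
[19] ■■■□□□
□■□□■□
■■□■□□
□■□■■■
□■□■□■
[20] ■■■□□□
□■□□□□
■■□□■■
□■□■□■
□■□■□■
[21] ■■■□□□
□■□□□□
■■□□□■
□■□□■□
□■□■■■
[22] ■■■□□□
□■□□□□
■■□□□■
□■□□■■
□■□■□□
[23] ■■■□□□
□■□□□□
■■□□□■
□■□□□■
□■□□■■
[24] ■■■□□□
□■□□□□
■■□□□■
□■■□□■
□□■■■■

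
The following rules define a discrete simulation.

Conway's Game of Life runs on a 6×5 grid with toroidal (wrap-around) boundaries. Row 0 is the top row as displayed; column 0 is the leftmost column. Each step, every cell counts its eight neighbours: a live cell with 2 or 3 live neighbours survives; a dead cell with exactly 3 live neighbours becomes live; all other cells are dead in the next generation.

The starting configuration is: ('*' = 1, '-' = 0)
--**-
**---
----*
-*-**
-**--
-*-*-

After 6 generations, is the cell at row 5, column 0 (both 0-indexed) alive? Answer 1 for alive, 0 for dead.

gen 0: --**-
**---
----*
-*-**
-**--
-*-*-
gen 1: *--**
*****
-****
-*-**
-*--*
-*-*-
gen 2: -----
-----
-----
-*---
-*--*
-*-*-
gen 3: -----
-----
-----
*----
-*---
*-*--
gen 4: -----
-----
-----
-----
**---
-*---
gen 5: -----
-----
-----
-----
**---
**---
gen 6: -----
-----
-----
-----
**---
**---

1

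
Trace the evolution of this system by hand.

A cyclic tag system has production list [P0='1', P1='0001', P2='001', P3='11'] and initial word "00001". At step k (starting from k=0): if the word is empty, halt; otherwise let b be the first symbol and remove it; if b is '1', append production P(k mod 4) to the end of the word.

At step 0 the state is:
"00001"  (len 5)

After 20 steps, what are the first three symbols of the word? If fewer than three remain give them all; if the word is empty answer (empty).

0) "00001"  (len 5)
1) "0001"  (len 4)
2) "001"  (len 3)
3) "01"  (len 2)
4) "1"  (len 1)
5) "1"  (len 1)
6) "0001"  (len 4)
7) "001"  (len 3)
8) "01"  (len 2)
9) "1"  (len 1)
10) "0001"  (len 4)
11) "001"  (len 3)
12) "01"  (len 2)
13) "1"  (len 1)
14) "0001"  (len 4)
15) "001"  (len 3)
16) "01"  (len 2)
17) "1"  (len 1)
18) "0001"  (len 4)
19) "001"  (len 3)
20) "01"  (len 2)

01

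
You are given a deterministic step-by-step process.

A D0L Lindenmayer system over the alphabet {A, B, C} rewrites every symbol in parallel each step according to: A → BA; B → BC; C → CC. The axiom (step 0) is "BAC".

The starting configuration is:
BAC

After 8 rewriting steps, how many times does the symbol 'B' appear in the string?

k=0  BAC
k=1  BCBACC
k=2  BCCCBCBACCCC
k=3  BCCCCCCCBCCCBCBACCCCCCCC
k=4  BCCCCCCCCCCCCCCCBCCCCCCCBCCCBCBACCCCCCCCCCCCCCCC
k=5  BCCCCCCCCCCCCCCCCCCCCCCCCCCCCCCCBCCCCCCCCCCCCCCCBCCCCCCCBCCCBCBACCCCCCCCCCCCCCCCCCCCCCCCCCCCCCCC
k=6  BCCCCCCCCCCCCCCCCCCCCCCCCCCCCCCCCCCCCCCCCCCCCCCCCCCCCCCCCC…CCCCCCCCCCCCCCCCCCCCCCCCCCCCCCCCCCCCCCCCCCCCCCCCCCCCCCCCCC  (len 192)
k=7  BCCCCCCCCCCCCCCCCCCCCCCCCCCCCCCCCCCCCCCCCCCCCCCCCCCCCCCCCC…CCCCCCCCCCCCCCCCCCCCCCCCCCCCCCCCCCCCCCCCCCCCCCCCCCCCCCCCCC  (len 384)
k=8  BCCCCCCCCCCCCCCCCCCCCCCCCCCCCCCCCCCCCCCCCCCCCCCCCCCCCCCCCC…CCCCCCCCCCCCCCCCCCCCCCCCCCCCCCCCCCCCCCCCCCCCCCCCCCCCCCCCCC  (len 768)

9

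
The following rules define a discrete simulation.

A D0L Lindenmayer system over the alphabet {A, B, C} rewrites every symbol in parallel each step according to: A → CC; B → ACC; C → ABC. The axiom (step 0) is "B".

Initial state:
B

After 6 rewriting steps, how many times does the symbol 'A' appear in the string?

gen 0: B
gen 1: ACC
gen 2: CCABCABC
gen 3: ABCABCCCACCABCCCACCABC
gen 4: CCACCABCCCACCABCABCABCCCABCABCCCACCABCABCABCCCABCABCCCACCABC
gen 5: ABCABCCCABCABCCCACCABCABCABCCCABCABCCCACCABCCCACCABCCCACCA…ACCABCCCACCABCABCABCCCACCABCCCACCABCABCABCCCABCABCCCACCABC  (len 164)
gen 6: CCACCABCCCACCABCABCABCCCACCABCCCACCABCABCABCCCABCABCCCACCA…ACCABCCCACCABCABCABCCCACCABCCCACCABCABCABCCCABCABCCCACCABC  (len 448)

120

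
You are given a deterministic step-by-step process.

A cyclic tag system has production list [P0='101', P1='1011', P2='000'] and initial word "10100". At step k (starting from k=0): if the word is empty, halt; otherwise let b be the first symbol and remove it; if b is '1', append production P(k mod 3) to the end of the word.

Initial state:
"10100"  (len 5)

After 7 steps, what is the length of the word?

7

k=0  "10100"  (len 5)
k=1  "0100101"  (len 7)
k=2  "100101"  (len 6)
k=3  "00101000"  (len 8)
k=4  "0101000"  (len 7)
k=5  "101000"  (len 6)
k=6  "01000000"  (len 8)
k=7  "1000000"  (len 7)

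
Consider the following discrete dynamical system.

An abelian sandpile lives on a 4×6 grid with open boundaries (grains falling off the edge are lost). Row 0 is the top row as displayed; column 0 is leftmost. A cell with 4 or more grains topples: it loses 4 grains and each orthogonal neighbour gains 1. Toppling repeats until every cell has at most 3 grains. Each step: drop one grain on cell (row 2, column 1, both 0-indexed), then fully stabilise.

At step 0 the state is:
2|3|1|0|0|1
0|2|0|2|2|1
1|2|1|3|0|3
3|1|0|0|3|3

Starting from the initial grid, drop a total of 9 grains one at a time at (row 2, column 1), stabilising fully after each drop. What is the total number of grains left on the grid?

t=0: 2|3|1|0|0|1
0|2|0|2|2|1
1|2|1|3|0|3
3|1|0|0|3|3
t=1: 2|3|1|0|0|1
0|2|0|2|2|1
1|3|1|3|0|3
3|1|0|0|3|3
t=2: 2|3|1|0|0|1
0|3|0|2|2|1
2|0|2|3|0|3
3|2|0|0|3|3
t=3: 2|3|1|0|0|1
0|3|0|2|2|1
2|1|2|3|0|3
3|2|0|0|3|3
t=4: 2|3|1|0|0|1
0|3|0|2|2|1
2|2|2|3|0|3
3|2|0|0|3|3
t=5: 2|3|1|0|0|1
0|3|0|2|2|1
2|3|2|3|0|3
3|2|0|0|3|3
t=6: 3|0|2|0|0|1
1|1|1|2|2|1
3|1|3|3|0|3
3|3|0|0|3|3
t=7: 3|0|2|0|0|1
1|1|1|2|2|1
3|2|3|3|0|3
3|3|0|0|3|3
t=8: 3|0|2|0|0|1
1|1|1|2|2|1
3|3|3|3|0|3
3|3|0|0|3|3
t=9: 3|0|2|0|0|1
2|2|2|3|2|1
1|3|1|0|1|3
1|1|2|1|3|3

38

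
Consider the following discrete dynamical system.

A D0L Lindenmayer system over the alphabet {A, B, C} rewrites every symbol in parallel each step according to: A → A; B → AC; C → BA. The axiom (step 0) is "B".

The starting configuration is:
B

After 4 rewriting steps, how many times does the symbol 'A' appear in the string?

t=0: B
t=1: AC
t=2: ABA
t=3: AACA
t=4: AABAA

4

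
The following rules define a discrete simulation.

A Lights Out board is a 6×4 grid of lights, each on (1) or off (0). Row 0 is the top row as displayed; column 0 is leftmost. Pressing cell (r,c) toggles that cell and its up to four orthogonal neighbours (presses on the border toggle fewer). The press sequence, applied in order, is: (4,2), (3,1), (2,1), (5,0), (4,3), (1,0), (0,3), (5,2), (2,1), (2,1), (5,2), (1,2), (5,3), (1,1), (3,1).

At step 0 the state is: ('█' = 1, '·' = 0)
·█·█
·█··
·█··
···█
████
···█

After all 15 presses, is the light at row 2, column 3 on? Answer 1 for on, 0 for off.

0

step 0: ·█·█
·█··
·█··
···█
████
···█
step 1: ·█·█
·█··
·█··
··██
█···
··██
step 2: ·█·█
·█··
····
██·█
██··
··██
step 3: ·█·█
····
███·
█··█
██··
··██
step 4: ·█·█
····
███·
█··█
·█··
████
step 5: ·█·█
····
███·
█···
·███
███·
step 6: ██·█
██··
·██·
█···
·███
███·
step 7: ███·
██·█
·██·
█···
·███
███·
step 8: ███·
██·█
·██·
█···
·█·█
█··█
step 9: ███·
█··█
█···
██··
·█·█
█··█
step 10: ███·
██·█
·██·
█···
·█·█
█··█
step 11: ███·
██·█
·██·
█···
·███
███·
step 12: ██··
█·█·
·█··
█···
·███
███·
step 13: ██··
█·█·
·█··
█···
·██·
██·█
step 14: █···
·█··
····
█···
·██·
██·█
step 15: █···
·█··
·█··
·██·
··█·
██·█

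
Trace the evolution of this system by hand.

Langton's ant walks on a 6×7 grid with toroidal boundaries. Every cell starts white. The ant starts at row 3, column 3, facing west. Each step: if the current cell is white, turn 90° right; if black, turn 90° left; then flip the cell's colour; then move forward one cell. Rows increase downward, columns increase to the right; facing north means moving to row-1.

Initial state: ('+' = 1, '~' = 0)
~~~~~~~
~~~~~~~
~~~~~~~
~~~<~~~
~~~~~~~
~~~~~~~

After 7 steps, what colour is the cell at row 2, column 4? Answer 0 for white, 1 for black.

1

k=0  ~~~~~~~
~~~~~~~
~~~~~~~
~~~<~~~
~~~~~~~
~~~~~~~
k=1  ~~~~~~~
~~~~~~~
~~~^~~~
~~~+~~~
~~~~~~~
~~~~~~~
k=2  ~~~~~~~
~~~~~~~
~~~+>~~
~~~+~~~
~~~~~~~
~~~~~~~
k=3  ~~~~~~~
~~~~~~~
~~~++~~
~~~+v~~
~~~~~~~
~~~~~~~
k=4  ~~~~~~~
~~~~~~~
~~~++~~
~~~<+~~
~~~~~~~
~~~~~~~
k=5  ~~~~~~~
~~~~~~~
~~~++~~
~~~~+~~
~~~v~~~
~~~~~~~
k=6  ~~~~~~~
~~~~~~~
~~~++~~
~~~~+~~
~~<+~~~
~~~~~~~
k=7  ~~~~~~~
~~~~~~~
~~~++~~
~~^~+~~
~~++~~~
~~~~~~~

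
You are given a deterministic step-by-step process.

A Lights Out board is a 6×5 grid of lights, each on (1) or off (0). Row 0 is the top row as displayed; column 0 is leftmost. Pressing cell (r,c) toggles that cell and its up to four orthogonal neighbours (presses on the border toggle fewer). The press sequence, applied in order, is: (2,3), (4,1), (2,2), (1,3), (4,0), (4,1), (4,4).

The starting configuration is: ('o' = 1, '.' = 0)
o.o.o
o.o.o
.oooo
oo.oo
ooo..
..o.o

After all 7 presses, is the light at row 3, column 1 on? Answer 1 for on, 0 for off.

k=0  o.o.o
o.o.o
.oooo
oo.oo
ooo..
..o.o
k=1  o.o.o
o.ooo
.o...
oo..o
ooo..
..o.o
k=2  o.o.o
o.ooo
.o...
o...o
.....
.oo.o
k=3  o.o.o
o..oo
..oo.
o.o.o
.....
.oo.o
k=4  o.ooo
o.o..
..o..
o.o.o
.....
.oo.o
k=5  o.ooo
o.o..
..o..
..o.o
oo...
ooo.o
k=6  o.ooo
o.o..
..o..
.oo.o
..o..
o.o.o
k=7  o.ooo
o.o..
..o..
.oo..
..ooo
o.o..

1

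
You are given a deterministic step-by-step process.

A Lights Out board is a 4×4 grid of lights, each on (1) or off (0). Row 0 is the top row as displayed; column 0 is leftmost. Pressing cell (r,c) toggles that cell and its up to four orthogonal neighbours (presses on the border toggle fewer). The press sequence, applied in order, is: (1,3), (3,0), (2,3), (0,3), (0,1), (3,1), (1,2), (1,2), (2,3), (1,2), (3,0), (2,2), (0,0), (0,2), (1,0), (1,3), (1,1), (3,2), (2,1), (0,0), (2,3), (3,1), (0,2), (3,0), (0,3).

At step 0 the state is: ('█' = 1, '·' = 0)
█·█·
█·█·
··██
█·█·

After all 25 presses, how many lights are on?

t=0: █·█·
█·█·
··██
█·█·
t=1: █·██
█··█
··█·
█·█·
t=2: █·██
█··█
█·█·
·██·
t=3: █·██
█···
█··█
·███
t=4: █···
█··█
█··█
·███
t=5: ·██·
██·█
█··█
·███
t=6: ·██·
██·█
██·█
█··█
t=7: ·█··
█·█·
████
█··█
t=8: ·██·
██·█
██·█
█··█
t=9: ·██·
██··
███·
█···
t=10: ·█··
█·██
██··
█···
t=11: ·█··
█·██
·█··
·█··
t=12: ·█··
█··█
··██
·██·
t=13: █···
···█
··██
·██·
t=14: ████
··██
··██
·██·
t=15: ·███
████
█·██
·██·
t=16: ·██·
██··
█·█·
·██·
t=17: ··█·
··█·
███·
·██·
t=18: ··█·
··█·
██··
···█
t=19: ··█·
·██·
··█·
·█·█
t=20: ███·
███·
··█·
·█·█
t=21: ███·
████
···█
·█··
t=22: ███·
████
·█·█
█·█·
t=23: █··█
██·█
·█·█
█·█·
t=24: █··█
██·█
██·█
·██·
t=25: █·█·
██··
██·█
·██·

9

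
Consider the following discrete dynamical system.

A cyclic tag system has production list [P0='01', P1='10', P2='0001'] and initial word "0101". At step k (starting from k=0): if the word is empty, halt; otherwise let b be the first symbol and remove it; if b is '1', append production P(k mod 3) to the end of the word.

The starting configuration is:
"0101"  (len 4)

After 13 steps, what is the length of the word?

5

[0] "0101"  (len 4)
[1] "101"  (len 3)
[2] "0110"  (len 4)
[3] "110"  (len 3)
[4] "1001"  (len 4)
[5] "00110"  (len 5)
[6] "0110"  (len 4)
[7] "110"  (len 3)
[8] "1010"  (len 4)
[9] "0100001"  (len 7)
[10] "100001"  (len 6)
[11] "0000110"  (len 7)
[12] "000110"  (len 6)
[13] "00110"  (len 5)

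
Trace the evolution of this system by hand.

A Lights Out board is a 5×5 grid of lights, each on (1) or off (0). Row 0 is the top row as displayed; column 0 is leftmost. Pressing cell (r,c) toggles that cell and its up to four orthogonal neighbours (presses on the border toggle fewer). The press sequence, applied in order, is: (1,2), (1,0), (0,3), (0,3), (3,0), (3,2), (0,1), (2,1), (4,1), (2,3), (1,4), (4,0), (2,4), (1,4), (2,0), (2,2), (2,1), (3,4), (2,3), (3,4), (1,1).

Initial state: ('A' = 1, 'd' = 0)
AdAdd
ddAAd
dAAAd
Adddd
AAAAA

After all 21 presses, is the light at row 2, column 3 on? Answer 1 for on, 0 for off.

t=0: AdAdd
ddAAd
dAAAd
Adddd
AAAAA
t=1: Adddd
dAddd
dAdAd
Adddd
AAAAA
t=2: ddddd
Adddd
AAdAd
Adddd
AAAAA
t=3: ddAAA
AddAd
AAdAd
Adddd
AAAAA
t=4: ddddd
Adddd
AAdAd
Adddd
AAAAA
t=5: ddddd
Adddd
dAdAd
dAddd
dAAAA
t=6: ddddd
Adddd
dAAAd
ddAAd
dAdAA
t=7: AAAdd
AAddd
dAAAd
ddAAd
dAdAA
t=8: AAAdd
Adddd
AddAd
dAAAd
dAdAA
t=9: AAAdd
Adddd
AddAd
ddAAd
AdAAA
t=10: AAAdd
AddAd
AdAdA
ddAdd
AdAAA
t=11: AAAdA
AdddA
AdAdd
ddAdd
AdAAA
t=12: AAAdA
AdddA
AdAdd
AdAdd
dAAAA
t=13: AAAdA
Adddd
AdAAA
AdAdA
dAAAA
t=14: AAAdd
AddAA
AdAAd
AdAdA
dAAAA
t=15: AAAdd
dddAA
dAAAd
ddAdA
dAAAA
t=16: AAAdd
ddAAA
ddddd
ddddA
dAAAA
t=17: AAAdd
dAAAA
AAAdd
dAddA
dAAAA
t=18: AAAdd
dAAAA
AAAdA
dAdAd
dAAAd
t=19: AAAdd
dAAdA
AAdAd
dAddd
dAAAd
t=20: AAAdd
dAAdA
AAdAA
dAdAA
dAAAA
t=21: AdAdd
AdddA
AddAA
dAdAA
dAAAA

1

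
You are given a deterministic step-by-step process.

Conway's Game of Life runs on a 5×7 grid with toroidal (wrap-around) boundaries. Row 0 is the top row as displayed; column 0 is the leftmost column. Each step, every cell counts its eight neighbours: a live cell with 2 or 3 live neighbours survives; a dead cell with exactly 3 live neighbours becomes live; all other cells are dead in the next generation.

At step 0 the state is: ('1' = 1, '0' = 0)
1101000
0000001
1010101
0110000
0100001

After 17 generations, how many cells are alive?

10

k=0  1101000
0000001
1010101
0110000
0100001
k=1  0110001
0011011
1011011
0011011
0000000
k=2  1111011
0000000
1000000
1111010
1101011
k=3  0001010
0010000
1010001
0001010
0000000
k=4  0000000
0111001
0111001
0000001
0000000
k=5  0010000
0101000
0101011
1010000
0000000
k=6  0010000
1101100
0101101
1110001
0100000
k=7  1011000
1100110
0000101
0001011
0000000
k=8  1011101
1110110
0001000
0000111
0011101
k=9  0000000
1000010
1111000
0010001
0110000
k=10  0100000
1010001
1011000
0000000
0110000
k=11  0000000
1011001
1011001
0001000
0110000
k=12  1001000
1011001
1000101
1001000
0010000
k=13  1001001
0011110
0010110
1101001
0111000
k=14  1000011
0110000
1000000
1000011
0001100
k=15  1111111
0100000
1000000
1000111
0000100
k=16  1111111
0001110
1100010
1000111
0010000
k=17  1100001
0000000
1101000
1000110
0010000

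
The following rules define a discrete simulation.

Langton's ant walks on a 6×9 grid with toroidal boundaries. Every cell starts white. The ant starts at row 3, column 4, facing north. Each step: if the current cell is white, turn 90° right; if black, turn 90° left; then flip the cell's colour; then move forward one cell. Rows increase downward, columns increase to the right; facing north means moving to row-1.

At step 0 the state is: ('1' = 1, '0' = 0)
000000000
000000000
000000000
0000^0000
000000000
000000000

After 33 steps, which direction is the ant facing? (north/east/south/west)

[0] 000000000
000000000
000000000
0000^0000
000000000
000000000
[1] 000000000
000000000
000000000
00001>000
000000000
000000000
[2] 000000000
000000000
000000000
000011000
00000v000
000000000
[3] 000000000
000000000
000000000
000011000
0000<1000
000000000
[4] 000000000
000000000
000000000
0000^1000
000011000
000000000
[5] 000000000
000000000
000000000
000<01000
000011000
000000000
[6] 000000000
000000000
000^00000
000101000
000011000
000000000
[7] 000000000
000000000
0001>0000
000101000
000011000
000000000
[8] 000000000
000000000
000110000
0001v1000
000011000
000000000
[9] 000000000
000000000
000110000
000<11000
000011000
000000000
[10] 000000000
000000000
000110000
000011000
000v11000
000000000
[11] 000000000
000000000
000110000
000011000
00<111000
000000000
[12] 000000000
000000000
000110000
00^011000
001111000
000000000
[13] 000000000
000000000
000110000
001>11000
001111000
000000000
[14] 000000000
000000000
000110000
001111000
001v11000
000000000
[15] 000000000
000000000
000110000
001111000
0010>1000
000000000
[16] 000000000
000000000
000110000
0011^1000
001001000
000000000
[17] 000000000
000000000
000110000
001<01000
001001000
000000000
[18] 000000000
000000000
000110000
001001000
001v01000
000000000
[19] 000000000
000000000
000110000
001001000
00<101000
000000000
[20] 000000000
000000000
000110000
001001000
000101000
00v000000
[21] 000000000
000000000
000110000
001001000
000101000
0<1000000
[22] 000000000
000000000
000110000
001001000
0^0101000
011000000
[23] 000000000
000000000
000110000
001001000
01>101000
011000000
[24] 000000000
000000000
000110000
001001000
011101000
01v000000
[25] 000000000
000000000
000110000
001001000
011101000
010>00000
[26] 000v00000
000000000
000110000
001001000
011101000
010100000
[27] 00<100000
000000000
000110000
001001000
011101000
010100000
[28] 001100000
000000000
000110000
001001000
011101000
01^100000
[29] 001100000
000000000
000110000
001001000
011101000
011>00000
[30] 001100000
000000000
000110000
001001000
011^01000
011000000
[31] 001100000
000000000
000110000
001001000
01<001000
011000000
[32] 001100000
000000000
000110000
001001000
010001000
01v000000
[33] 001100000
000000000
000110000
001001000
010001000
010>00000

east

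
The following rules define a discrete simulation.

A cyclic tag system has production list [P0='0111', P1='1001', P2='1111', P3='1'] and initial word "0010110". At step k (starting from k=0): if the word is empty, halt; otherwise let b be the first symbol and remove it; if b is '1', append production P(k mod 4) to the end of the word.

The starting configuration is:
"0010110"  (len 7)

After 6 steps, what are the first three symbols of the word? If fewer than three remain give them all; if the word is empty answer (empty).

gen 0: "0010110"  (len 7)
gen 1: "010110"  (len 6)
gen 2: "10110"  (len 5)
gen 3: "01101111"  (len 8)
gen 4: "1101111"  (len 7)
gen 5: "1011110111"  (len 10)
gen 6: "0111101111001"  (len 13)

011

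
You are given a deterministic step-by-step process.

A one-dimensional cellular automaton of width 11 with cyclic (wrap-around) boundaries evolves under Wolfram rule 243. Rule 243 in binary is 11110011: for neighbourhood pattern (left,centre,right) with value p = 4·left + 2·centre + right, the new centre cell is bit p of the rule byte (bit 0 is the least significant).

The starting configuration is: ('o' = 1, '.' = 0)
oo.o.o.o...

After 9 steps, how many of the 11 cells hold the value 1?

7

t=0: oo.o.o.o...
t=1: .oo.o.o.ooo
t=2: o.oo.o.o.oo
t=3: oo.oo.o.o.o
t=4: ooo.oo.o.o.
t=5: .ooo.oo.o.o
t=6: o.ooo.oo.o.
t=7: .o.ooo.oo.o
t=8: o.o.ooo.oo.
t=9: .o.o.ooo.oo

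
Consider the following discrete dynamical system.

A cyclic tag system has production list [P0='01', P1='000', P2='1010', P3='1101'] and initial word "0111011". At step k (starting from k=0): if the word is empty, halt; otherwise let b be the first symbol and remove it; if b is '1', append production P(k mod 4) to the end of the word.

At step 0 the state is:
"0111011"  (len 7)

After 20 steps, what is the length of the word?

22

gen 0: "0111011"  (len 7)
gen 1: "111011"  (len 6)
gen 2: "11011000"  (len 8)
gen 3: "10110001010"  (len 11)
gen 4: "01100010101101"  (len 14)
gen 5: "1100010101101"  (len 13)
gen 6: "100010101101000"  (len 15)
gen 7: "000101011010001010"  (len 18)
gen 8: "00101011010001010"  (len 17)
gen 9: "0101011010001010"  (len 16)
gen 10: "101011010001010"  (len 15)
gen 11: "010110100010101010"  (len 18)
gen 12: "10110100010101010"  (len 17)
gen 13: "011010001010101001"  (len 18)
gen 14: "11010001010101001"  (len 17)
gen 15: "10100010101010011010"  (len 20)
gen 16: "01000101010100110101101"  (len 23)
gen 17: "1000101010100110101101"  (len 22)
gen 18: "000101010100110101101000"  (len 24)
gen 19: "00101010100110101101000"  (len 23)
gen 20: "0101010100110101101000"  (len 22)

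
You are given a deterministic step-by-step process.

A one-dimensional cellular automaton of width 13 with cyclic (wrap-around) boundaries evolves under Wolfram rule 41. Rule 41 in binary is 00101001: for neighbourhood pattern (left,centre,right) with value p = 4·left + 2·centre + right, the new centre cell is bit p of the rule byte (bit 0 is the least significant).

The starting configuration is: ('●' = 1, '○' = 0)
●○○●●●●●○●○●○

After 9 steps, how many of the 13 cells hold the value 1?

0) ●○○●●●●●○●○●○
1) ○○○●○○○○●○●○●
2) ○●○○○●●○○●○●○
3) ○○○●○●○○○○●○○
4) ●●○○●○○●●○○○●
5) ○○○○○○○●○○●○●
6) ○●●●●●○○○○○●○
7) ○●○○○○○●●●○○○
8) ○○○●●●○●○○○●●
9) ○●○●○○●○○●○●○

5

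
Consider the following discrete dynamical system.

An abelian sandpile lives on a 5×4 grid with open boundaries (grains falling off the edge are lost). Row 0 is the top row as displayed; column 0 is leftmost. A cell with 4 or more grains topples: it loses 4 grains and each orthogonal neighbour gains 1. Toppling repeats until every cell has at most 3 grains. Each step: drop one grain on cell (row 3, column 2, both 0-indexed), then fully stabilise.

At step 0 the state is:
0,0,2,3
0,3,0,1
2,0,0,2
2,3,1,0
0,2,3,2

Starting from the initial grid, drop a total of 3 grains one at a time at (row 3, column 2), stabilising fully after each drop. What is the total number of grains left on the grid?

t=0: 0,0,2,3
0,3,0,1
2,0,0,2
2,3,1,0
0,2,3,2
t=1: 0,0,2,3
0,3,0,1
2,0,0,2
2,3,2,0
0,2,3,2
t=2: 0,0,2,3
0,3,0,1
2,0,0,2
2,3,3,0
0,2,3,2
t=3: 0,0,2,3
0,3,0,1
2,1,1,2
3,1,2,1
1,0,1,3

27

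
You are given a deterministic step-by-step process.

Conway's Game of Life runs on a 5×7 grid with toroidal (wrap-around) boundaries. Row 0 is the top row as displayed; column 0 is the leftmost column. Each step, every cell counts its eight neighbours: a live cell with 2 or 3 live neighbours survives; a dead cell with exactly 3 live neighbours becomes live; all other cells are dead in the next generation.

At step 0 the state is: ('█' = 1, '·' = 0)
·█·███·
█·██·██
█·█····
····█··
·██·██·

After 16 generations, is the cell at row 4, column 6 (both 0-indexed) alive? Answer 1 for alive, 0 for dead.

[0] ·█·███·
█·██·██
█·█····
····█··
·██·██·
[1] ·······
█····█·
█·█·██·
··█·██·
·██····
[2] ·█·····
·█··██·
·······
··█·███
·███···
[3] ██·██··
·······
···█··█
·██·██·
██·███·
[4] ██·█·██
█·███··
··████·
·█·····
·······
[5] ██·█·██
█······
·····█·
··███··
·██···█
[6] ·····█·
██··██·
···██··
·█████·
······█
[7] █···██·
···█·██
█·····█
··█··█·
··██··█
[8] █·█····
·······
█···█··
████·█·
·███··█
[9] █·██···
·█·····
█·███·█
·····█·
····█·█
[10] ████···
····█·█
███████
█······
···████
[11] ███····
·······
·████··
·······
···████
[12] ███████
█······
··██···
·······
███████
[13] ·······
█····█·
·······
█····██
·······
[14] ·······
·······
█····█·
······█
······█
[15] ·······
·······
······█
█····██
·······
[16] ·······
·······
█····██
█····██
······█

1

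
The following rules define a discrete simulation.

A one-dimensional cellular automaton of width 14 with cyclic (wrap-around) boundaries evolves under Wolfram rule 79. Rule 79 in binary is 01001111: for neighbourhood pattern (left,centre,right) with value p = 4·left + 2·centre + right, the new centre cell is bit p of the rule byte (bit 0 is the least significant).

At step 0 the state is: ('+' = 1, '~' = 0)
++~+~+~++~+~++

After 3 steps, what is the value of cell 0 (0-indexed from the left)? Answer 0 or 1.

1

k=0  ++~+~+~++~+~++
k=1  ~+~+~+~++~+~+~
k=2  ++~+~+~++~+~+~
k=3  ++~+~+~++~+~+~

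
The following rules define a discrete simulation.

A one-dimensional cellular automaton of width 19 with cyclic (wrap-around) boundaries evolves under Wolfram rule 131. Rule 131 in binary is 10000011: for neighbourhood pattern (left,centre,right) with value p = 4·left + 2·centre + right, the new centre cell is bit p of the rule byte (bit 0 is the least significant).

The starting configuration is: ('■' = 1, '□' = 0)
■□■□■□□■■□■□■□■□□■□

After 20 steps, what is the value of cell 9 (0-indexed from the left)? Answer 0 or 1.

k=0  ■□■□■□□■■□■□■□■□□■□
k=1  □□□□□□■□□□□□□□□□■□□
k=2  ■■■■■■□□■■■■■■■■□□■
k=3  ■■■■■□□■□■■■■■■□□■□
k=4  □■■■□□■□□□■■■■□□■□□
k=5  ■□■□□■□□■■□■■□□■□□■
k=6  □□□□■□□■□□□□□□■□□■□
k=7  ■■■■□□■□□■■■■■□□■□□
k=8  □■■□□■□□■□■■■□□■□□■
k=9  □□□□■□□■□□□■□□■□□■□
k=10  ■■■■□□■□□■■□□■□□■□□
k=11  □■■□□■□□■□□□■□□■□□■
k=12  □□□□■□□■□□■■□□■□□■□
k=13  ■■■■□□■□□■□□□■□□■□□
k=14  □■■□□■□□■□□■■□□■□□■
k=15  □□□□■□□■□□■□□□■□□■□
k=16  ■■■■□□■□□■□□■■□□■□□
k=17  □■■□□■□□■□□■□□□■□□■
k=18  □□□□■□□■□□■□□■■□□■□
k=19  ■■■■□□■□□■□□■□□□■□□
k=20  □■■□□■□□■□□■□□■■□□■

0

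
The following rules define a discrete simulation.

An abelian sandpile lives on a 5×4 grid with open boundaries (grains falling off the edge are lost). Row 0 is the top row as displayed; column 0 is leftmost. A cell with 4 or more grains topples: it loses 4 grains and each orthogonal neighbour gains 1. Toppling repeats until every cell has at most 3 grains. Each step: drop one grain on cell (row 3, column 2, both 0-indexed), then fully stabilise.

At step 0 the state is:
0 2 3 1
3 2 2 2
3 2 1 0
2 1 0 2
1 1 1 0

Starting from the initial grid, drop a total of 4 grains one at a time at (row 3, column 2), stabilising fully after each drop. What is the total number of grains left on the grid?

33

gen 0: 0 2 3 1
3 2 2 2
3 2 1 0
2 1 0 2
1 1 1 0
gen 1: 0 2 3 1
3 2 2 2
3 2 1 0
2 1 1 2
1 1 1 0
gen 2: 0 2 3 1
3 2 2 2
3 2 1 0
2 1 2 2
1 1 1 0
gen 3: 0 2 3 1
3 2 2 2
3 2 1 0
2 1 3 2
1 1 1 0
gen 4: 0 2 3 1
3 2 2 2
3 2 2 0
2 2 0 3
1 1 2 0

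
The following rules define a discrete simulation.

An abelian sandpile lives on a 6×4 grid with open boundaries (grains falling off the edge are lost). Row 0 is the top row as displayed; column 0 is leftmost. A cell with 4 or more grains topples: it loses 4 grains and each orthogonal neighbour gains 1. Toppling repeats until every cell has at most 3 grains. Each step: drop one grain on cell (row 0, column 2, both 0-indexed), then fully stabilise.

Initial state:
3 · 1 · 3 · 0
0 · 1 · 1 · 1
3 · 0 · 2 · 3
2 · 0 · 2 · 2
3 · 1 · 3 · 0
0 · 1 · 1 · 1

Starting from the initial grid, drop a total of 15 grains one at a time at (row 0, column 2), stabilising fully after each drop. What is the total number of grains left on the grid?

gen 0: 3 · 1 · 3 · 0
0 · 1 · 1 · 1
3 · 0 · 2 · 3
2 · 0 · 2 · 2
3 · 1 · 3 · 0
0 · 1 · 1 · 1
gen 1: 3 · 2 · 0 · 1
0 · 1 · 2 · 1
3 · 0 · 2 · 3
2 · 0 · 2 · 2
3 · 1 · 3 · 0
0 · 1 · 1 · 1
gen 2: 3 · 2 · 1 · 1
0 · 1 · 2 · 1
3 · 0 · 2 · 3
2 · 0 · 2 · 2
3 · 1 · 3 · 0
0 · 1 · 1 · 1
gen 3: 3 · 2 · 2 · 1
0 · 1 · 2 · 1
3 · 0 · 2 · 3
2 · 0 · 2 · 2
3 · 1 · 3 · 0
0 · 1 · 1 · 1
gen 4: 3 · 2 · 3 · 1
0 · 1 · 2 · 1
3 · 0 · 2 · 3
2 · 0 · 2 · 2
3 · 1 · 3 · 0
0 · 1 · 1 · 1
gen 5: 3 · 3 · 0 · 2
0 · 1 · 3 · 1
3 · 0 · 2 · 3
2 · 0 · 2 · 2
3 · 1 · 3 · 0
0 · 1 · 1 · 1
gen 6: 3 · 3 · 1 · 2
0 · 1 · 3 · 1
3 · 0 · 2 · 3
2 · 0 · 2 · 2
3 · 1 · 3 · 0
0 · 1 · 1 · 1
gen 7: 3 · 3 · 2 · 2
0 · 1 · 3 · 1
3 · 0 · 2 · 3
2 · 0 · 2 · 2
3 · 1 · 3 · 0
0 · 1 · 1 · 1
gen 8: 3 · 3 · 3 · 2
0 · 1 · 3 · 1
3 · 0 · 2 · 3
2 · 0 · 2 · 2
3 · 1 · 3 · 0
0 · 1 · 1 · 1
gen 9: 0 · 1 · 2 · 3
1 · 3 · 0 · 2
3 · 0 · 3 · 3
2 · 0 · 2 · 2
3 · 1 · 3 · 0
0 · 1 · 1 · 1
gen 10: 0 · 1 · 3 · 3
1 · 3 · 0 · 2
3 · 0 · 3 · 3
2 · 0 · 2 · 2
3 · 1 · 3 · 0
0 · 1 · 1 · 1
gen 11: 0 · 2 · 1 · 0
1 · 3 · 1 · 3
3 · 0 · 3 · 3
2 · 0 · 2 · 2
3 · 1 · 3 · 0
0 · 1 · 1 · 1
gen 12: 0 · 2 · 2 · 0
1 · 3 · 1 · 3
3 · 0 · 3 · 3
2 · 0 · 2 · 2
3 · 1 · 3 · 0
0 · 1 · 1 · 1
gen 13: 0 · 2 · 3 · 0
1 · 3 · 1 · 3
3 · 0 · 3 · 3
2 · 0 · 2 · 2
3 · 1 · 3 · 0
0 · 1 · 1 · 1
gen 14: 0 · 3 · 0 · 1
1 · 3 · 2 · 3
3 · 0 · 3 · 3
2 · 0 · 2 · 2
3 · 1 · 3 · 0
0 · 1 · 1 · 1
gen 15: 0 · 3 · 1 · 1
1 · 3 · 2 · 3
3 · 0 · 3 · 3
2 · 0 · 2 · 2
3 · 1 · 3 · 0
0 · 1 · 1 · 1

39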